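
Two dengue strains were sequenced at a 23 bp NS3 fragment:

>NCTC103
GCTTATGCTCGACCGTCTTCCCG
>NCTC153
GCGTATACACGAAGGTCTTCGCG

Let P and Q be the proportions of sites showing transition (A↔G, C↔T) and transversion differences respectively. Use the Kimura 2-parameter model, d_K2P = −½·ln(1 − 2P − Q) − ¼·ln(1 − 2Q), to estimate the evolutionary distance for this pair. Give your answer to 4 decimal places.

Mismatches occur at site 3 (T→G, transversion), site 7 (G→A, transition), site 9 (T→A, transversion), site 13 (C→A, transversion), site 14 (C→G, transversion), site 21 (C→G, transversion).
Of the 6 differences, 1 transition and 5 transversions over 23 sites: P = 1/23 = 0.043478, Q = 5/23 = 0.217391.
d = −0.5·ln(0.695653) − 0.25·ln(0.565218) = −0.5·(-0.362904) − 0.25·(-0.570544) = 0.3241.

0.3241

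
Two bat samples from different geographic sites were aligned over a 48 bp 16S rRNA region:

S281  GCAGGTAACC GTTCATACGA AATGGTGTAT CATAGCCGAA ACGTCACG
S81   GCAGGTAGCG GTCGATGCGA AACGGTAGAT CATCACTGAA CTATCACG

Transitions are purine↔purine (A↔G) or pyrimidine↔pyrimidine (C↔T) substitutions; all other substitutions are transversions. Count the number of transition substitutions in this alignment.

The sequences differ at positions 8 (A/G, transition), 10 (C/G, transversion), 13 (T/C, transition), 14 (C/G, transversion), 17 (A/G, transition), 23 (T/C, transition), 27 (G/A, transition), 28 (T/G, transversion), 34 (A/C, transversion), 35 (G/A, transition), 37 (C/T, transition), 41 (A/C, transversion), 42 (C/T, transition), 43 (G/A, transition).
Of the 14 differences, 9 transitions and 5 transversions, so the answer is 9.

9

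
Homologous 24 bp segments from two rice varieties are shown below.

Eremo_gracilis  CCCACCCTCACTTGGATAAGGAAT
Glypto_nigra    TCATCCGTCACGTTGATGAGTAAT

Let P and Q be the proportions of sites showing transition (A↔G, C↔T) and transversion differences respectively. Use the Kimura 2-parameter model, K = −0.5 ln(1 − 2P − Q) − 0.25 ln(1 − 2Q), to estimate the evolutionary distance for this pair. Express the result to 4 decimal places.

Mismatches occur at site 1 (C→T, transition), site 3 (C→A, transversion), site 4 (A→T, transversion), site 7 (C→G, transversion), site 12 (T→G, transversion), site 14 (G→T, transversion), site 18 (A→G, transition), site 21 (G→T, transversion).
Of the 8 differences, 2 transitions and 6 transversions over 24 sites: P = 2/24 = 0.083333, Q = 6/24 = 0.250000.
d = −0.5·ln(0.583334) − 0.25·ln(0.500000) = −0.5·(-0.538995) − 0.25·(-0.693147) = 0.4428.

0.4428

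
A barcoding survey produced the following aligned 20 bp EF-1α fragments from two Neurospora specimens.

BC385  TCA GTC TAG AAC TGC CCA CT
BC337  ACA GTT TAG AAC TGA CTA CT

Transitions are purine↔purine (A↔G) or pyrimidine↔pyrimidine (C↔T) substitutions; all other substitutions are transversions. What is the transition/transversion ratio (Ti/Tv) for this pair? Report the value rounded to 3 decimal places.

1.000

Mismatches occur at site 1 (T↔A, transversion), site 6 (C↔T, transition), site 15 (C↔A, transversion), site 17 (C↔T, transition).
Of the 4 differences, 2 transitions and 2 transversions, so Ti/Tv = 2/2 = 1.000.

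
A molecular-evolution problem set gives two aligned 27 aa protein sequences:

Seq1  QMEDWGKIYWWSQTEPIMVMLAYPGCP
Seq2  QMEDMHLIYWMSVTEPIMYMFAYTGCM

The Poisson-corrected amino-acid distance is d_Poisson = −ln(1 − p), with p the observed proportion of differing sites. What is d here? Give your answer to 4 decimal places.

0.4055

Mismatches occur at site 5 (W↔M), site 6 (G↔H), site 7 (K↔L), site 11 (W↔M), site 13 (Q↔V), site 19 (V↔Y), site 21 (L↔F), site 24 (P↔T), site 27 (P↔M).
p = 9/27 = 0.333333.
d = −ln(1 − 0.333333) = −ln(0.666667) = 0.4055.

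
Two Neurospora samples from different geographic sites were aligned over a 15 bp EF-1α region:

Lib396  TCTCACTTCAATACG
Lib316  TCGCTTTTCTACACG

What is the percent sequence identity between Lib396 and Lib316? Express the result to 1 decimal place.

The sequences differ at positions 3 (T/G), 5 (A/T), 6 (C/T), 10 (A/T), 12 (T/C).
10 of the 15 sites match, so the percent identity is 10/15 × 100 = 66.7%.

66.7%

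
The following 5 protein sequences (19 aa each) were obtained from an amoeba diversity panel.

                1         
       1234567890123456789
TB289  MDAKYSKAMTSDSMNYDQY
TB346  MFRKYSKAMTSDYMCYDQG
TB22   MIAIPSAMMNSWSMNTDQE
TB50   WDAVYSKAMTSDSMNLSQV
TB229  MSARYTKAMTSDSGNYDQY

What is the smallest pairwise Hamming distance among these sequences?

Pairwise Hamming distances:
  TB289 vs TB346: 5
  TB289 vs TB22: 9
  TB289 vs TB50: 5
  TB289 vs TB229: 4
  TB346 vs TB22: 12
  TB346 vs TB50: 9
  TB346 vs TB229: 8
  TB22 vs TB50: 11
  TB22 vs TB229: 11
  TB50 vs TB229: 8
The smallest is 4, between TB289 and TB229.

4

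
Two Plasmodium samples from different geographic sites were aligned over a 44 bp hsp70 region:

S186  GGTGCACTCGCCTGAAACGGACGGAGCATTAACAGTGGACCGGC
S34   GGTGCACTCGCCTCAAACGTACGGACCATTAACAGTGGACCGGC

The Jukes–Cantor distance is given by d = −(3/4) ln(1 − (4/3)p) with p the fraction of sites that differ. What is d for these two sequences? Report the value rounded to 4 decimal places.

0.0715

The sequences differ at positions 14 (G/C), 20 (G/T), 26 (G/C).
p = 3/44 = 0.068182.
d = −0.75 · ln(1 − (4/3)·0.068182) = −0.75 · ln(0.909091) = −0.75 · (-0.095310) = 0.0715.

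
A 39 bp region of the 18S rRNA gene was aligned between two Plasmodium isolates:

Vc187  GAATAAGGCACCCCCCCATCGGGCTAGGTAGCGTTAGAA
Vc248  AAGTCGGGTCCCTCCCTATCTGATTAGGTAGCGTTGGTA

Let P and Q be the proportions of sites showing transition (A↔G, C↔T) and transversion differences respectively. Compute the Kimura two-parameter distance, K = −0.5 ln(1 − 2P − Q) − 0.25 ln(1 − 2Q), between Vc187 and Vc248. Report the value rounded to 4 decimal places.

0.4726

The sequences differ at positions 1 (G/A, transition), 3 (A/G, transition), 5 (A/C, transversion), 6 (A/G, transition), 9 (C/T, transition), 10 (A/C, transversion), 13 (C/T, transition), 17 (C/T, transition), 21 (G/T, transversion), 23 (G/A, transition), 24 (C/T, transition), 36 (A/G, transition), 38 (A/T, transversion).
Of the 13 differences, 9 transitions and 4 transversions over 39 sites: P = 9/39 = 0.230769, Q = 4/39 = 0.102564.
d = −0.5·ln(0.435898) − 0.25·ln(0.794872) = −0.5·(-0.830347) − 0.25·(-0.229574) = 0.4726.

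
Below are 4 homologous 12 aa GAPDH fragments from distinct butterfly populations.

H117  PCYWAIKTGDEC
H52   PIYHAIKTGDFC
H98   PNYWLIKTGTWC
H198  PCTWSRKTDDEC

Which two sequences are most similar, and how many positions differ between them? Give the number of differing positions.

3

Pairwise Hamming distances:
  H117 vs H52: 3
  H117 vs H98: 4
  H117 vs H198: 4
  H52 vs H98: 5
  H52 vs H198: 7
  H98 vs H198: 7
The smallest is 3, between H117 and H52.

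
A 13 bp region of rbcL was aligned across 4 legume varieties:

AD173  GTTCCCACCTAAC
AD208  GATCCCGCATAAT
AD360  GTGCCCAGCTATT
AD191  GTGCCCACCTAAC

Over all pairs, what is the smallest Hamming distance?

Pairwise Hamming distances:
  AD173 vs AD208: 4
  AD173 vs AD360: 4
  AD173 vs AD191: 1
  AD208 vs AD360: 6
  AD208 vs AD191: 5
  AD360 vs AD191: 3
The smallest is 1, between AD173 and AD191.

1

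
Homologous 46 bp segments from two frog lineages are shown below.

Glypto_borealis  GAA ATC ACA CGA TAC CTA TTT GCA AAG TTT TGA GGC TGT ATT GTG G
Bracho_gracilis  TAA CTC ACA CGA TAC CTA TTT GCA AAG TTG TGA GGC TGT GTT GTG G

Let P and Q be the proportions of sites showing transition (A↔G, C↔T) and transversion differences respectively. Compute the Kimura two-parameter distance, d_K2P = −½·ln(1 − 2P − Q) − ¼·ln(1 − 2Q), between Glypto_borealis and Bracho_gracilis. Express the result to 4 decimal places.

0.0925

Mismatches occur at site 1 (G/T, transversion), site 4 (A/C, transversion), site 30 (T/G, transversion), site 40 (A/G, transition).
Of the 4 differences, 1 transition and 3 transversions over 46 sites: P = 1/46 = 0.021739, Q = 3/46 = 0.065217.
d = −0.5·ln(0.891305) − 0.25·ln(0.869566) = −0.5·(-0.115069) − 0.25·(-0.139761) = 0.0925.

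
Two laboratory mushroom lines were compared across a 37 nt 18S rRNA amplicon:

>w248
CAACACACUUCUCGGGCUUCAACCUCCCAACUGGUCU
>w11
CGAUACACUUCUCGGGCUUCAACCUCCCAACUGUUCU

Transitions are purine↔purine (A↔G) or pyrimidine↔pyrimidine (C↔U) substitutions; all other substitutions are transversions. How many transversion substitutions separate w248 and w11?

Mismatches occur at site 2 (A/G, transition), site 4 (C/U, transition), site 34 (G/U, transversion).
Of the 3 differences, 2 transitions and 1 transversion, so the answer is 1.

1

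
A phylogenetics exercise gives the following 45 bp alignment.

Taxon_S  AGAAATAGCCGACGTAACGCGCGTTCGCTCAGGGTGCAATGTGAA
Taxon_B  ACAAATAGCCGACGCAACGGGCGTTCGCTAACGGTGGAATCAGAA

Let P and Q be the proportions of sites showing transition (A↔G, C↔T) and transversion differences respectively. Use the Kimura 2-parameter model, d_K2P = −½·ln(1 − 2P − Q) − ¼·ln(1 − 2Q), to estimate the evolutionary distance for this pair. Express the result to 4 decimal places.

Differing sites — 2:G/C (Tv); 15:T/C (Ti); 20:C/G (Tv); 30:C/A (Tv); 32:G/C (Tv); 37:C/G (Tv); 41:G/C (Tv); 42:T/A (Tv).
Of the 8 differences, 1 transition and 7 transversions over 45 sites: P = 1/45 = 0.022222, Q = 7/45 = 0.155556.
d = −0.5·ln(0.800000) − 0.25·ln(0.688888) = −0.5·(-0.223144) − 0.25·(-0.372677) = 0.2047.

0.2047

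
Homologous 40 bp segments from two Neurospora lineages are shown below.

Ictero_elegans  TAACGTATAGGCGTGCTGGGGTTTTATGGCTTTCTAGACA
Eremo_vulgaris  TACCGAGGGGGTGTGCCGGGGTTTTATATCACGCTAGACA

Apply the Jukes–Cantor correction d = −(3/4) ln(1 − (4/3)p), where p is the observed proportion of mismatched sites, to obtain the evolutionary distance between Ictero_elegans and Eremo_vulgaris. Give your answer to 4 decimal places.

Differing sites — 3:A/C; 6:T/A; 7:A/G; 8:T/G; 9:A/G; 12:C/T; 17:T/C; 28:G/A; 29:G/T; 31:T/A; 32:T/C; 33:T/G.
p = 12/40 = 0.300000.
d = −0.75 · ln(1 − (4/3)·0.300000) = −0.75 · ln(0.600000) = −0.75 · (-0.510826) = 0.3831.

0.3831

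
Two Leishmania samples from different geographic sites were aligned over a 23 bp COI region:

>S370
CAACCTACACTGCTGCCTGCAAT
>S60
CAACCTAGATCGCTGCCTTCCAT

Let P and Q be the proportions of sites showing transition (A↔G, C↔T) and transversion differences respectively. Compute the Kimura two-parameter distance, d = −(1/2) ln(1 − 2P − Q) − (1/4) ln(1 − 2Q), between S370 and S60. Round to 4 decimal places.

Differing sites — 8:C/G (Tv); 10:C/T (Ti); 11:T/C (Ti); 19:G/T (Tv); 21:A/C (Tv).
Of the 5 differences, 2 transitions and 3 transversions over 23 sites: P = 2/23 = 0.086957, Q = 3/23 = 0.130435.
d = −0.5·ln(0.695651) − 0.25·ln(0.739130) = −0.5·(-0.362907) − 0.25·(-0.302281) = 0.2570.

0.2570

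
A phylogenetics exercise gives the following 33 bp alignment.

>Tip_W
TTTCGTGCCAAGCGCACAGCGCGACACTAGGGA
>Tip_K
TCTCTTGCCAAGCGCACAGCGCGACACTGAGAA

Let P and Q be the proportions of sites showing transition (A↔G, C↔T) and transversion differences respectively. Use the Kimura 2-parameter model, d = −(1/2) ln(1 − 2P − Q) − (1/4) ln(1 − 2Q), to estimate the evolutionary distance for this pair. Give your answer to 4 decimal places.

0.1749

Mismatches occur at site 2 (T↔C, transition), site 5 (G↔T, transversion), site 29 (A↔G, transition), site 30 (G↔A, transition), site 32 (G↔A, transition).
Of the 5 differences, 4 transitions and 1 transversion over 33 sites: P = 4/33 = 0.121212, Q = 1/33 = 0.030303.
d = −0.5·ln(0.727273) − 0.25·ln(0.939394) = −0.5·(-0.318453) − 0.25·(-0.062520) = 0.1749.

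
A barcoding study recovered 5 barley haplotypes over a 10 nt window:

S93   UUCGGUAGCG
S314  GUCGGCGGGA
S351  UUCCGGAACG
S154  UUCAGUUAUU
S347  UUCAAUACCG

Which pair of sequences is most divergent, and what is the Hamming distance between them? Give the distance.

8

Pairwise Hamming distances:
  S93 vs S314: 5
  S93 vs S351: 3
  S93 vs S154: 5
  S93 vs S347: 3
  S314 vs S351: 7
  S314 vs S154: 7
  S314 vs S347: 8
  S351 vs S154: 5
  S351 vs S347: 4
  S154 vs S347: 5
The largest is 8, between S314 and S347.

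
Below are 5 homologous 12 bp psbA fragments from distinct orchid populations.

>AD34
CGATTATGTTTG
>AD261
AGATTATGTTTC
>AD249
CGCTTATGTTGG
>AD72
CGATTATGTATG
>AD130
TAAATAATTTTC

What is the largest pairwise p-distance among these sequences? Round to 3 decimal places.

0.667

Pairwise Hamming distances:
  AD34 vs AD261: 2
  AD34 vs AD249: 2
  AD34 vs AD72: 1
  AD34 vs AD130: 6
  AD261 vs AD249: 4
  AD261 vs AD72: 3
  AD261 vs AD130: 5
  AD249 vs AD72: 3
  AD249 vs AD130: 8
  AD72 vs AD130: 7
The largest is 8 mismatches, between AD249 and AD130; p = 8/12 = 0.667.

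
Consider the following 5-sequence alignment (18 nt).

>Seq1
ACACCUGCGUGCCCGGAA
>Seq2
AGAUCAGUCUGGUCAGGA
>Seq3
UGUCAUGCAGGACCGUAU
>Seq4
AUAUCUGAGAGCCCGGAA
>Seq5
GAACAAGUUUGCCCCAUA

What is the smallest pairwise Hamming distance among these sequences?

Pairwise Hamming distances:
  Seq1 vs Seq2: 9
  Seq1 vs Seq3: 9
  Seq1 vs Seq4: 4
  Seq1 vs Seq5: 9
  Seq2 vs Seq3: 14
  Seq2 vs Seq4: 9
  Seq2 vs Seq5: 10
  Seq3 vs Seq4: 11
  Seq3 vs Seq5: 12
  Seq4 vs Seq5: 11
The smallest is 4, between Seq1 and Seq4.

4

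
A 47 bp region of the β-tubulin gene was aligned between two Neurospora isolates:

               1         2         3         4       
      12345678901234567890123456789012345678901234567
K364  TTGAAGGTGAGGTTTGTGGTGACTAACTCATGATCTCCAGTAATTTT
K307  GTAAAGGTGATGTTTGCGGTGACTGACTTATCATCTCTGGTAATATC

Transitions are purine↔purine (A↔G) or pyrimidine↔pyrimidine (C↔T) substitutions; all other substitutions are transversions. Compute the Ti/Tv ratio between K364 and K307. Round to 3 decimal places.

The sequences differ at positions 1 (T/G, transversion), 3 (G/A, transition), 11 (G/T, transversion), 17 (T/C, transition), 25 (A/G, transition), 29 (C/T, transition), 32 (G/C, transversion), 38 (C/T, transition), 39 (A/G, transition), 45 (T/A, transversion), 47 (T/C, transition).
Of the 11 differences, 7 transitions and 4 transversions, so Ti/Tv = 7/4 = 1.750.

1.750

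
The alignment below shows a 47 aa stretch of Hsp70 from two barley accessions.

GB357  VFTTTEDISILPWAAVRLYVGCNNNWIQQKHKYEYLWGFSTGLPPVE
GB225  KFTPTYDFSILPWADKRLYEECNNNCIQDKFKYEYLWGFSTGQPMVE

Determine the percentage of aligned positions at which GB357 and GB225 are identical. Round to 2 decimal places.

72.34%

The sequences differ at positions 1 (V/K), 4 (T/P), 6 (E/Y), 8 (I/F), 15 (A/D), 16 (V/K), 20 (V/E), 21 (G/E), 26 (W/C), 29 (Q/D), 31 (H/F), 43 (L/Q), 45 (P/M).
34 of the 47 sites match, so the percent identity is 34/47 × 100 = 72.34%.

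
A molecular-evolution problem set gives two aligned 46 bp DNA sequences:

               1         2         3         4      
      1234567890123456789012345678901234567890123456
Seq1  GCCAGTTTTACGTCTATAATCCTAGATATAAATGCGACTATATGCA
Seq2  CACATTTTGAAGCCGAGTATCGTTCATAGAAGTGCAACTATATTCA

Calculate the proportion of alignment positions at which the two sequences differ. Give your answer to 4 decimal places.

Differing sites — 1:G/C; 2:C/A; 5:G/T; 9:T/G; 11:C/A; 13:T/C; 15:T/G; 17:T/G; 18:A/T; 22:C/G; 24:A/T; 25:G/C; 29:T/G; 32:A/G; 36:G/A; 44:G/T.
There are 16 differences over 46 sites, so p = 16/46 = 0.3478.

0.3478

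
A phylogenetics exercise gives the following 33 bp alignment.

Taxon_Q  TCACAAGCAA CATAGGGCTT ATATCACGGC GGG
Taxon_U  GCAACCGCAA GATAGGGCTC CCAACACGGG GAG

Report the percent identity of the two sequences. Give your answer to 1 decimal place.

66.7%

Differing sites — 1:T/G; 4:C/A; 5:A/C; 6:A/C; 11:C/G; 20:T/C; 21:A/C; 22:T/C; 24:T/A; 30:C/G; 32:G/A.
22 of the 33 sites match, so the percent identity is 22/33 × 100 = 66.7%.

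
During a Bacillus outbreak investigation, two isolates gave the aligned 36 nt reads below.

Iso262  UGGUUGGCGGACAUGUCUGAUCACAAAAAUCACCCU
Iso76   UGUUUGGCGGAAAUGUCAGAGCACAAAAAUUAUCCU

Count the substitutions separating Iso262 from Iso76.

6

Differing sites — 3:G/U; 12:C/A; 18:U/A; 21:U/G; 31:C/U; 33:C/U.
That gives 6 mismatches out of 36 aligned sites, so the Hamming distance is 6.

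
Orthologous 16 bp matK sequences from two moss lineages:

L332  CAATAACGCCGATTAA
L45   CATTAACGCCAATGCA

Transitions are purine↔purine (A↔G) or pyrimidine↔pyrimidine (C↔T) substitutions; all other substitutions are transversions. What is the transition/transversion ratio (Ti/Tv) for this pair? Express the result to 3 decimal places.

Mismatches occur at site 3 (A↔T, transversion), site 11 (G↔A, transition), site 14 (T↔G, transversion), site 15 (A↔C, transversion).
Of the 4 differences, 1 transition and 3 transversions, so Ti/Tv = 1/3 = 0.333.

0.333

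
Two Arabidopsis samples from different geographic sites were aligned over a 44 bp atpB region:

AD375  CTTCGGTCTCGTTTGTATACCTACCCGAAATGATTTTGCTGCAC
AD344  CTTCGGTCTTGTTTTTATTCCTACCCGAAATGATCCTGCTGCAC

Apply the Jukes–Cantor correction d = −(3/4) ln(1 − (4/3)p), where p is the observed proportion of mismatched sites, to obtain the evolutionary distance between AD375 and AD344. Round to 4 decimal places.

0.1232

The sequences differ at positions 10 (C/T), 15 (G/T), 19 (A/T), 35 (T/C), 36 (T/C).
p = 5/44 = 0.113636.
d = −0.75 · ln(1 − (4/3)·0.113636) = −0.75 · ln(0.848485) = −0.75 · (-0.164303) = 0.1232.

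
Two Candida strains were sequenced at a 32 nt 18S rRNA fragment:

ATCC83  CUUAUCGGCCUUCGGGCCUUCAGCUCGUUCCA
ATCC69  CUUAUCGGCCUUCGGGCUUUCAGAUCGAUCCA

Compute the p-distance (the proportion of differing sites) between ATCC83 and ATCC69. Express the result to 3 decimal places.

0.094

The sequences differ at positions 18 (C/U), 24 (C/A), 28 (U/A).
There are 3 differences over 32 sites, so p = 3/32 = 0.094.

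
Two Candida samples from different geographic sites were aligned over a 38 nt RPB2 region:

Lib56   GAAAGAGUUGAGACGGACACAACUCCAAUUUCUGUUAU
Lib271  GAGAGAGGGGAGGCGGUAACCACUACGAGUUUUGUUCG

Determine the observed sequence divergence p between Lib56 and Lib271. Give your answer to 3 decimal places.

0.342

Differing sites — 3:A/G; 8:U/G; 9:U/G; 13:A/G; 17:A/U; 18:C/A; 21:A/C; 25:C/A; 27:A/G; 29:U/G; 32:C/U; 37:A/C; 38:U/G.
There are 13 differences over 38 sites, so p = 13/38 = 0.342.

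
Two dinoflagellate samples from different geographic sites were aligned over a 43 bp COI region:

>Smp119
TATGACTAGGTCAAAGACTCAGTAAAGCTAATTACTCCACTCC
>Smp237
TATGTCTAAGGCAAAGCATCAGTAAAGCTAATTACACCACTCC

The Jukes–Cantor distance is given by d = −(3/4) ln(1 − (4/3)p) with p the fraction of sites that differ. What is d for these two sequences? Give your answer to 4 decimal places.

0.1544

Differing sites — 5:A/T; 9:G/A; 11:T/G; 17:A/C; 18:C/A; 36:T/A.
p = 6/43 = 0.139535.
d = −0.75 · ln(1 − (4/3)·0.139535) = −0.75 · ln(0.813953) = −0.75 · (-0.205853) = 0.1544.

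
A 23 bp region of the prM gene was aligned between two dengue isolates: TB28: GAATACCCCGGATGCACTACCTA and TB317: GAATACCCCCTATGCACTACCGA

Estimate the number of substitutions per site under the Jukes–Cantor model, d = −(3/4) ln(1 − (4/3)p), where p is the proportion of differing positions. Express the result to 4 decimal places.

Differing sites — 10:G/C; 11:G/T; 22:T/G.
p = 3/23 = 0.130435.
d = −0.75 · ln(1 − (4/3)·0.130435) = −0.75 · ln(0.826087) = −0.75 · (-0.191055) = 0.1433.

0.1433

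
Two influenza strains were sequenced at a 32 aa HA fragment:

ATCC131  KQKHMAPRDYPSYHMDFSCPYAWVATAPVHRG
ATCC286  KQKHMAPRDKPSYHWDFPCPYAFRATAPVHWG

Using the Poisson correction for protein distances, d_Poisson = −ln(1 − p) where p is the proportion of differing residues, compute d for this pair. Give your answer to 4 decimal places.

0.2076

The sequences differ at positions 10 (Y/K), 15 (M/W), 18 (S/P), 23 (W/F), 24 (V/R), 31 (R/W).
p = 6/32 = 0.187500.
d = −ln(1 − 0.187500) = −ln(0.812500) = 0.2076.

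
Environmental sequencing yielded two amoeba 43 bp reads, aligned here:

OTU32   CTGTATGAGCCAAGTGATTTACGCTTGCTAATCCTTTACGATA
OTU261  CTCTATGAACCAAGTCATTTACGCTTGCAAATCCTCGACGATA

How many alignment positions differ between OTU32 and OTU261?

Mismatches occur at site 3 (G→C), site 9 (G→A), site 16 (G→C), site 29 (T→A), site 36 (T→C), site 37 (T→G).
That gives 6 mismatches out of 43 aligned sites, so the Hamming distance is 6.

6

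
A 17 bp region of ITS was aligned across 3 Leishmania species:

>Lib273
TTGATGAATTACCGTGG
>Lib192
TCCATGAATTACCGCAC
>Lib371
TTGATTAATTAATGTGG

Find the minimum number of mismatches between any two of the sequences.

3

Pairwise Hamming distances:
  Lib273 vs Lib192: 5
  Lib273 vs Lib371: 3
  Lib192 vs Lib371: 8
The smallest is 3, between Lib273 and Lib371.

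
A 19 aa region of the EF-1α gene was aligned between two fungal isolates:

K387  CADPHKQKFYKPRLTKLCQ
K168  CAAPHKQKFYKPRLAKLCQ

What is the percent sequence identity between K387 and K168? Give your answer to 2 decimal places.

89.47%

Mismatches occur at site 3 (D↔A), site 15 (T↔A).
17 of the 19 sites match, so the percent identity is 17/19 × 100 = 89.47%.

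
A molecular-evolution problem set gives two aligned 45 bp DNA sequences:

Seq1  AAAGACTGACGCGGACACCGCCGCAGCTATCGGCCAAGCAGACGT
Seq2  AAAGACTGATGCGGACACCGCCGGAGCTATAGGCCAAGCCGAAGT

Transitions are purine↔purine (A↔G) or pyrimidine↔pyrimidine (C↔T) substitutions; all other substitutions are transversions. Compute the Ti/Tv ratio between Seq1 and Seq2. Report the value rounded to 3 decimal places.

Mismatches occur at site 10 (C→T, transition), site 24 (C→G, transversion), site 31 (C→A, transversion), site 40 (A→C, transversion), site 43 (C→A, transversion).
Of the 5 differences, 1 transition and 4 transversions, so Ti/Tv = 1/4 = 0.250.

0.250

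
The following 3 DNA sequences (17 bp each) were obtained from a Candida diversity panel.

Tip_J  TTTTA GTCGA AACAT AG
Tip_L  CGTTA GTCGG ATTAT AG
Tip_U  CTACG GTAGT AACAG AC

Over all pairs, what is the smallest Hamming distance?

Pairwise Hamming distances:
  Tip_J vs Tip_L: 5
  Tip_J vs Tip_U: 8
  Tip_L vs Tip_U: 10
The smallest is 5, between Tip_J and Tip_L.

5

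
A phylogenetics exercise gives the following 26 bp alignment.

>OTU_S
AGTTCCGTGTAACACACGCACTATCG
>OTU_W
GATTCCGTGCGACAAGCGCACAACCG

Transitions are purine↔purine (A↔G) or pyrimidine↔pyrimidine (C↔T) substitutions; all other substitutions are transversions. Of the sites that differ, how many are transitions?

6

Differing sites — 1:A/G (Ti); 2:G/A (Ti); 10:T/C (Ti); 11:A/G (Ti); 15:C/A (Tv); 16:A/G (Ti); 22:T/A (Tv); 24:T/C (Ti).
Of the 8 differences, 6 transitions and 2 transversions, so the answer is 6.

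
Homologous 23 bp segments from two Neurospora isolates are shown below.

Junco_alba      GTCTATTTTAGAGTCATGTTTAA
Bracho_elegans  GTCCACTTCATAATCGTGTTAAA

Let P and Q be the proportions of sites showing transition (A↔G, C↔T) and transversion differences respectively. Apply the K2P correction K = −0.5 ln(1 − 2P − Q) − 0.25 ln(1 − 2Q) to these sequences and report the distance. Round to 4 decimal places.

0.4166

Mismatches occur at site 4 (T→C, transition), site 6 (T→C, transition), site 9 (T→C, transition), site 11 (G→T, transversion), site 13 (G→A, transition), site 16 (A→G, transition), site 21 (T→A, transversion).
Of the 7 differences, 5 transitions and 2 transversions over 23 sites: P = 5/23 = 0.217391, Q = 2/23 = 0.086957.
d = −0.5·ln(0.478261) − 0.25·ln(0.826086) = −0.5·(-0.737599) − 0.25·(-0.191056) = 0.4166.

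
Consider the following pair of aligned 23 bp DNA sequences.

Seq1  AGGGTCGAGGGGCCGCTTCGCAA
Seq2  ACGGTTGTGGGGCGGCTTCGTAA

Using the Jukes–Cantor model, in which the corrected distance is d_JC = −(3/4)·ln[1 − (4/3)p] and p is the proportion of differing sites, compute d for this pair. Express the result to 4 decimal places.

0.2567

Mismatches occur at site 2 (G/C), site 6 (C/T), site 8 (A/T), site 14 (C/G), site 21 (C/T).
p = 5/23 = 0.217391.
d = −0.75 · ln(1 − (4/3)·0.217391) = −0.75 · ln(0.710145) = −0.75 · (-0.342286) = 0.2567.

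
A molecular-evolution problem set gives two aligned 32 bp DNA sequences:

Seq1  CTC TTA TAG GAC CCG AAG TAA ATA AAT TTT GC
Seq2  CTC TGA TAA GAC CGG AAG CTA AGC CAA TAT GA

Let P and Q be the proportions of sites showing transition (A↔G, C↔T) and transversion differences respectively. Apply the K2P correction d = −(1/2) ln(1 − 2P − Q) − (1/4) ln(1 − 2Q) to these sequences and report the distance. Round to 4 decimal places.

Mismatches occur at site 5 (T↔G, transversion), site 9 (G↔A, transition), site 14 (C↔G, transversion), site 19 (T↔C, transition), site 20 (A↔T, transversion), site 23 (T↔G, transversion), site 24 (A↔C, transversion), site 25 (A↔C, transversion), site 27 (T↔A, transversion), site 29 (T↔A, transversion), site 32 (C↔A, transversion).
Of the 11 differences, 2 transitions and 9 transversions over 32 sites: P = 2/32 = 0.062500, Q = 9/32 = 0.281250.
d = −0.5·ln(0.593750) − 0.25·ln(0.437500) = −0.5·(-0.521297) − 0.25·(-0.826679) = 0.4673.

0.4673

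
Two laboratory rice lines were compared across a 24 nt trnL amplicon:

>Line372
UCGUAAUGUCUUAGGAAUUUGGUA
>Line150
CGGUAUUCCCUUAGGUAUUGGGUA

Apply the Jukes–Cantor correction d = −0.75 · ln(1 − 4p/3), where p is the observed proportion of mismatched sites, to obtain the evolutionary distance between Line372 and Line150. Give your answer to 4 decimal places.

0.3694

Differing sites — 1:U/C; 2:C/G; 6:A/U; 8:G/C; 9:U/C; 16:A/U; 20:U/G.
p = 7/24 = 0.291667.
d = −0.75 · ln(1 − (4/3)·0.291667) = −0.75 · ln(0.611111) = −0.75 · (-0.492477) = 0.3694.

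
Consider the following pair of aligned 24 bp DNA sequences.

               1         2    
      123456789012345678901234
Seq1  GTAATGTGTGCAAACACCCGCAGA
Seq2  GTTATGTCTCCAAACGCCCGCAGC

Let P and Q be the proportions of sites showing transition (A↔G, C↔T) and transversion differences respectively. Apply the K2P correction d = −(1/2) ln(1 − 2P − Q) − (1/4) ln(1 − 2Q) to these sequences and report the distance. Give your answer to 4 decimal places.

Mismatches occur at site 3 (A↔T, transversion), site 8 (G↔C, transversion), site 10 (G↔C, transversion), site 16 (A↔G, transition), site 24 (A↔C, transversion).
Of the 5 differences, 1 transition and 4 transversions over 24 sites: P = 1/24 = 0.041667, Q = 4/24 = 0.166667.
d = −0.5·ln(0.749999) − 0.25·ln(0.666666) = −0.5·(-0.287683) − 0.25·(-0.405466) = 0.2452.

0.2452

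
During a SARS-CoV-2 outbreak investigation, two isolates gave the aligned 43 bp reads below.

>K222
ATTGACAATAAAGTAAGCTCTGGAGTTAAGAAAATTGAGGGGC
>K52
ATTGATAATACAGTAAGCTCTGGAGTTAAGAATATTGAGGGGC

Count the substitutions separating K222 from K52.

Differing sites — 6:C/T; 11:A/C; 33:A/T.
That gives 3 mismatches out of 43 aligned sites, so the Hamming distance is 3.

3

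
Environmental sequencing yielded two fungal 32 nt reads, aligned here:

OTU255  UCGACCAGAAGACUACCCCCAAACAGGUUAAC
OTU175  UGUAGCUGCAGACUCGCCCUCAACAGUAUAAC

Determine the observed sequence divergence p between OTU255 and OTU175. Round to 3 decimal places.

0.344

Mismatches occur at site 2 (C→G), site 3 (G→U), site 5 (C→G), site 7 (A→U), site 9 (A→C), site 15 (A→C), site 16 (C→G), site 20 (C→U), site 21 (A→C), site 27 (G→U), site 28 (U→A).
There are 11 differences over 32 sites, so p = 11/32 = 0.344.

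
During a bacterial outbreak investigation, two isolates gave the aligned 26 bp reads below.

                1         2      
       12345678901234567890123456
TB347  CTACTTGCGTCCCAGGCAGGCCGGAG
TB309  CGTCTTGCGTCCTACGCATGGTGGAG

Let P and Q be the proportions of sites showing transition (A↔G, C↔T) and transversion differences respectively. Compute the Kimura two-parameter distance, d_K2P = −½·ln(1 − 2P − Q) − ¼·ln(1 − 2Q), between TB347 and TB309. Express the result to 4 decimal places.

The sequences differ at positions 2 (T/G, transversion), 3 (A/T, transversion), 13 (C/T, transition), 15 (G/C, transversion), 19 (G/T, transversion), 21 (C/G, transversion), 22 (C/T, transition).
Of the 7 differences, 2 transitions and 5 transversions over 26 sites: P = 2/26 = 0.076923, Q = 5/26 = 0.192308.
d = −0.5·ln(0.653846) − 0.25·ln(0.615384) = −0.5·(-0.424883) − 0.25·(-0.485509) = 0.3338.

0.3338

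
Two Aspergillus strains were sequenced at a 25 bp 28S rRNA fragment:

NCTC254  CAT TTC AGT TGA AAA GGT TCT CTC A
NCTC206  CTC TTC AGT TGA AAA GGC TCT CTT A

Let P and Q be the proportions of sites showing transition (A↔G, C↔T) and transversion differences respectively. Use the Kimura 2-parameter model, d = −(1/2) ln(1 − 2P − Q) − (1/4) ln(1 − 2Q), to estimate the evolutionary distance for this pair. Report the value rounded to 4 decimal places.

0.1851

Differing sites — 2:A/T (Tv); 3:T/C (Ti); 18:T/C (Ti); 24:C/T (Ti).
Of the 4 differences, 3 transitions and 1 transversion over 25 sites: P = 3/25 = 0.120000, Q = 1/25 = 0.040000.
d = −0.5·ln(0.720000) − 0.25·ln(0.920000) = −0.5·(-0.328504) − 0.25·(-0.083382) = 0.1851.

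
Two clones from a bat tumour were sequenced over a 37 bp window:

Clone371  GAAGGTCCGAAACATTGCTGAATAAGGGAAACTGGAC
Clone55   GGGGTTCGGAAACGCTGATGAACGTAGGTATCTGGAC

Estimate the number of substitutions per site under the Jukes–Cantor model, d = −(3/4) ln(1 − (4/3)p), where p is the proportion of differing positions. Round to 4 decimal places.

0.4740

Differing sites — 2:A/G; 3:A/G; 5:G/T; 8:C/G; 14:A/G; 15:T/C; 18:C/A; 23:T/C; 24:A/G; 25:A/T; 26:G/A; 29:A/T; 31:A/T.
p = 13/37 = 0.351351.
d = −0.75 · ln(1 − (4/3)·0.351351) = −0.75 · ln(0.531532) = −0.75 · (-0.631992) = 0.4740.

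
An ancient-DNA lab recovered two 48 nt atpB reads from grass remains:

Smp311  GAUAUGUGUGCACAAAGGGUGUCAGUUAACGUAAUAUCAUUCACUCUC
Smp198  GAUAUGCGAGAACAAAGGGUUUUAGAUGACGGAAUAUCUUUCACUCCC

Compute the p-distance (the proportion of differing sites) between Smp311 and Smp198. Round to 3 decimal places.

The sequences differ at positions 7 (U/C), 9 (U/A), 11 (C/A), 21 (G/U), 23 (C/U), 26 (U/A), 28 (A/G), 32 (U/G), 39 (A/U), 47 (U/C).
There are 10 differences over 48 sites, so p = 10/48 = 0.208.

0.208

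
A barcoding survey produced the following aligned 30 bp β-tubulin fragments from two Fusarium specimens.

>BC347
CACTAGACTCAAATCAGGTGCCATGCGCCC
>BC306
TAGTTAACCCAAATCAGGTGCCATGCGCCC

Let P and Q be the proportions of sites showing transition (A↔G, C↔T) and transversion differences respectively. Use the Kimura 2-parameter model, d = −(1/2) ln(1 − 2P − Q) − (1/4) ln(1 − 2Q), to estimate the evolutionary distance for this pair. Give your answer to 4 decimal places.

The sequences differ at positions 1 (C/T, transition), 3 (C/G, transversion), 5 (A/T, transversion), 6 (G/A, transition), 9 (T/C, transition).
Of the 5 differences, 3 transitions and 2 transversions over 30 sites: P = 3/30 = 0.100000, Q = 2/30 = 0.066667.
d = −0.5·ln(0.733333) − 0.25·ln(0.866666) = −0.5·(-0.310155) − 0.25·(-0.143102) = 0.1909.

0.1909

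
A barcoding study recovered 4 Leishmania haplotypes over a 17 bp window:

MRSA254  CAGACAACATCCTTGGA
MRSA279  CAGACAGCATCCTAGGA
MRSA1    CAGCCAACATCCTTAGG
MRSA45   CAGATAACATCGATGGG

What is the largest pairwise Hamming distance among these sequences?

6

Pairwise Hamming distances:
  MRSA254 vs MRSA279: 2
  MRSA254 vs MRSA1: 3
  MRSA254 vs MRSA45: 4
  MRSA279 vs MRSA1: 5
  MRSA279 vs MRSA45: 6
  MRSA1 vs MRSA45: 5
The largest is 6, between MRSA279 and MRSA45.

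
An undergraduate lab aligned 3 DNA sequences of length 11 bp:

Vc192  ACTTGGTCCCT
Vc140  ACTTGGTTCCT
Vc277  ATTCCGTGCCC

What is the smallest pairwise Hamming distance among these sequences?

1

Pairwise Hamming distances:
  Vc192 vs Vc140: 1
  Vc192 vs Vc277: 5
  Vc140 vs Vc277: 5
The smallest is 1, between Vc192 and Vc140.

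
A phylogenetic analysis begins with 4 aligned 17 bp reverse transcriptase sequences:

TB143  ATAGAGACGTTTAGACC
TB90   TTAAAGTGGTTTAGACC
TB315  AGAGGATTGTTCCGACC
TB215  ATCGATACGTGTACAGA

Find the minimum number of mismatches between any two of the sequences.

4

Pairwise Hamming distances:
  TB143 vs TB90: 4
  TB143 vs TB315: 7
  TB143 vs TB215: 6
  TB90 vs TB315: 8
  TB90 vs TB215: 10
  TB315 vs TB215: 12
The smallest is 4, between TB143 and TB90.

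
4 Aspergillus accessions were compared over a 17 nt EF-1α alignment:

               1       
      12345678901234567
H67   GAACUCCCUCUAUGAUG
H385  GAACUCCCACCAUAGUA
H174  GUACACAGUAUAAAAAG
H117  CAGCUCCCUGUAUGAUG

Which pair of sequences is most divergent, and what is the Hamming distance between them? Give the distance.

Pairwise Hamming distances:
  H67 vs H385: 5
  H67 vs H174: 8
  H67 vs H117: 3
  H385 vs H174: 11
  H385 vs H117: 8
  H174 vs H117: 10
The largest is 11, between H385 and H174.

11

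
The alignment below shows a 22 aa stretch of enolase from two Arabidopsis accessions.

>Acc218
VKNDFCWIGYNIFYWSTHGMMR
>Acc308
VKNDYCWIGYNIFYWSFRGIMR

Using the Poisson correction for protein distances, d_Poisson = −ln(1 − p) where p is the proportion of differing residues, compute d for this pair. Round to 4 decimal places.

The sequences differ at positions 5 (F/Y), 17 (T/F), 18 (H/R), 20 (M/I).
p = 4/22 = 0.181818.
d = −ln(1 − 0.181818) = −ln(0.818182) = 0.2007.

0.2007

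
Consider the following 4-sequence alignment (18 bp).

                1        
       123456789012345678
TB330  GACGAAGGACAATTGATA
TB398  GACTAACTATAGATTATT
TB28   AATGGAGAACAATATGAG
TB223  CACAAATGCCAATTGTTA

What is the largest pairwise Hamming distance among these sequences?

Pairwise Hamming distances:
  TB330 vs TB398: 8
  TB330 vs TB28: 9
  TB330 vs TB223: 5
  TB398 vs TB28: 13
  TB398 vs TB223: 11
  TB28 vs TB223: 12
The largest is 13, between TB398 and TB28.

13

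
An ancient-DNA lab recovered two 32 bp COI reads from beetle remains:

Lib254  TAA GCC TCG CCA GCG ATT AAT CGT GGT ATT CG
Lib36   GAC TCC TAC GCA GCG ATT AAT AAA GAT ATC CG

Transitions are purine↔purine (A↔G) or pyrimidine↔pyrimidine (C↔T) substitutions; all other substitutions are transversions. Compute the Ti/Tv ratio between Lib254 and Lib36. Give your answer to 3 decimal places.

0.375

Differing sites — 1:T/G (Tv); 3:A/C (Tv); 4:G/T (Tv); 8:C/A (Tv); 9:G/C (Tv); 10:C/G (Tv); 22:C/A (Tv); 23:G/A (Ti); 24:T/A (Tv); 26:G/A (Ti); 30:T/C (Ti).
Of the 11 differences, 3 transitions and 8 transversions, so Ti/Tv = 3/8 = 0.375.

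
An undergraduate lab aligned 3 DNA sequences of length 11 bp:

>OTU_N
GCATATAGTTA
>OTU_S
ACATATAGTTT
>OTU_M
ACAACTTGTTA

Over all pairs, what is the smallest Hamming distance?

2

Pairwise Hamming distances:
  OTU_N vs OTU_S: 2
  OTU_N vs OTU_M: 4
  OTU_S vs OTU_M: 4
The smallest is 2, between OTU_N and OTU_S.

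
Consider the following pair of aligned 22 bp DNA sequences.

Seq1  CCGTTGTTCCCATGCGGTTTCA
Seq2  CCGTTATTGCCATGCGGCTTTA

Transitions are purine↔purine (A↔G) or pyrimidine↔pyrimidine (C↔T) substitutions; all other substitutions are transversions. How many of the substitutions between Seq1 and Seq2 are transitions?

The sequences differ at positions 6 (G/A, transition), 9 (C/G, transversion), 18 (T/C, transition), 21 (C/T, transition).
Of the 4 differences, 3 transitions and 1 transversion, so the answer is 3.

3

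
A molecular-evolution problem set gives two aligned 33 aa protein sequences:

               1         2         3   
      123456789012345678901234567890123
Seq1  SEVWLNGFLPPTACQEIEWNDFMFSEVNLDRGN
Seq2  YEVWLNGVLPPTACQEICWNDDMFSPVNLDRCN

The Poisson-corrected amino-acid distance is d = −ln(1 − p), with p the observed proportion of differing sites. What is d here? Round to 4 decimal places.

0.2007

The sequences differ at positions 1 (S/Y), 8 (F/V), 18 (E/C), 22 (F/D), 26 (E/P), 32 (G/C).
p = 6/33 = 0.181818.
d = −ln(1 − 0.181818) = −ln(0.818182) = 0.2007.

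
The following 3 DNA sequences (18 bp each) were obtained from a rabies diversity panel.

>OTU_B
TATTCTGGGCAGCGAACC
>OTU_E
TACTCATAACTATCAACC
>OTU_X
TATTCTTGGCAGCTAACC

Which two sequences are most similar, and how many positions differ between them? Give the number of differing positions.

2

Pairwise Hamming distances:
  OTU_B vs OTU_E: 9
  OTU_B vs OTU_X: 2
  OTU_E vs OTU_X: 8
The smallest is 2, between OTU_B and OTU_X.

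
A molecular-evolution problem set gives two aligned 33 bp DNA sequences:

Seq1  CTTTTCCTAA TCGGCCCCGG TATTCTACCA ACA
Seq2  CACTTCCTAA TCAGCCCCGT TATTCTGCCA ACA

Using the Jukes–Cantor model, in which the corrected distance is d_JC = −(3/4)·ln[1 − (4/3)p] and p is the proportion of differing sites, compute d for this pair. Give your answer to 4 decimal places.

Mismatches occur at site 2 (T/A), site 3 (T/C), site 13 (G/A), site 20 (G/T), site 27 (A/G).
p = 5/33 = 0.151515.
d = −0.75 · ln(1 − (4/3)·0.151515) = −0.75 · ln(0.797980) = −0.75 · (-0.225672) = 0.1693.

0.1693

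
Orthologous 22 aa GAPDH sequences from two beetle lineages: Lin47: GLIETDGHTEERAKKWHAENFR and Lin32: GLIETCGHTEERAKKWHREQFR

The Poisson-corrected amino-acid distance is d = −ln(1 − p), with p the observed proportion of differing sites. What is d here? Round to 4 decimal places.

0.1466

Mismatches occur at site 6 (D↔C), site 18 (A↔R), site 20 (N↔Q).
p = 3/22 = 0.136364.
d = −ln(1 − 0.136364) = −ln(0.863636) = 0.1466.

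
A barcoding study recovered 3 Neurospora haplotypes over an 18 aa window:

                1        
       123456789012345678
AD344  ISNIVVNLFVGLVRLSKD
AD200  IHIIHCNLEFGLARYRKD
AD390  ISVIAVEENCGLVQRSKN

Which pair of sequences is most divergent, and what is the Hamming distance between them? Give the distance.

13

Pairwise Hamming distances:
  AD344 vs AD200: 9
  AD344 vs AD390: 9
  AD200 vs AD390: 13
The largest is 13, between AD200 and AD390.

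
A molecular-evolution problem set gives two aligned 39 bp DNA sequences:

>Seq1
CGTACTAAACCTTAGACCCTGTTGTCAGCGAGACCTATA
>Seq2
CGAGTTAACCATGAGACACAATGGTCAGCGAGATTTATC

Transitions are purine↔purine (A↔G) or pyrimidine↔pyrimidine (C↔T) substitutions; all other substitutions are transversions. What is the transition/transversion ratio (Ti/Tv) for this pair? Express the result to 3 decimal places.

0.625

Mismatches occur at site 3 (T↔A, transversion), site 4 (A↔G, transition), site 5 (C↔T, transition), site 9 (A↔C, transversion), site 11 (C↔A, transversion), site 13 (T↔G, transversion), site 18 (C↔A, transversion), site 20 (T↔A, transversion), site 21 (G↔A, transition), site 23 (T↔G, transversion), site 34 (C↔T, transition), site 35 (C↔T, transition), site 39 (A↔C, transversion).
Of the 13 differences, 5 transitions and 8 transversions, so Ti/Tv = 5/8 = 0.625.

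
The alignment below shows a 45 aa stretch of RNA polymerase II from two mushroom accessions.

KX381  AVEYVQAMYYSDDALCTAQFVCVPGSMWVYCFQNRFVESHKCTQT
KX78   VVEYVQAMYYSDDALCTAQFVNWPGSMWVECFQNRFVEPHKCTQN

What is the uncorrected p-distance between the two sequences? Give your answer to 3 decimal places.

Differing sites — 1:A/V; 22:C/N; 23:V/W; 30:Y/E; 39:S/P; 45:T/N.
There are 6 differences over 45 sites, so p = 6/45 = 0.133.

0.133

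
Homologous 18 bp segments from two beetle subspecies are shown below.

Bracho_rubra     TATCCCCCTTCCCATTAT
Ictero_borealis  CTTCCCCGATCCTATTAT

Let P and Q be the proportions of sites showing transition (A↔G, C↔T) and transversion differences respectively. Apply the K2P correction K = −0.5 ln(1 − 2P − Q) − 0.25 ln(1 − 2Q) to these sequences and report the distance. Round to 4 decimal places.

0.3476

The sequences differ at positions 1 (T/C, transition), 2 (A/T, transversion), 8 (C/G, transversion), 9 (T/A, transversion), 13 (C/T, transition).
Of the 5 differences, 2 transitions and 3 transversions over 18 sites: P = 2/18 = 0.111111, Q = 3/18 = 0.166667.
d = −0.5·ln(0.611111) − 0.25·ln(0.666666) = −0.5·(-0.492477) − 0.25·(-0.405466) = 0.3476.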